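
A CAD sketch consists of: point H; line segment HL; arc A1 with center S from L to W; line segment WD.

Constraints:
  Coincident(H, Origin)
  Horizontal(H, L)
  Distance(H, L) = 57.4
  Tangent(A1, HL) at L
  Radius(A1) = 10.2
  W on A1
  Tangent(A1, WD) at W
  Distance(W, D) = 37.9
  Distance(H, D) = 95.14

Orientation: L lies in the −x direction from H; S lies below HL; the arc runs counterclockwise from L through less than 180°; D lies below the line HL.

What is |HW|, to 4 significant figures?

65.46

H is at the origin; HL is horizontal with |HL| = 57.4 and L on the −x side, so L = (-57.40, 0.000). A1 meets HL tangentially, so SL is at right angles to HL, so S = L + (0, -10.2) = (-57.40, -10.20). Since SW ⟂ WD (tangency), |SD| = √(10.2² + 37.9²) = 39.25 regardless of where W sits on A1. So D lies on both circle(H, 95.14) and circle(S, 39.25); the below-HL intersection is D = (-89.11, -33.32). W is the foot of the tangent from D: W = (-65.35, -3.803).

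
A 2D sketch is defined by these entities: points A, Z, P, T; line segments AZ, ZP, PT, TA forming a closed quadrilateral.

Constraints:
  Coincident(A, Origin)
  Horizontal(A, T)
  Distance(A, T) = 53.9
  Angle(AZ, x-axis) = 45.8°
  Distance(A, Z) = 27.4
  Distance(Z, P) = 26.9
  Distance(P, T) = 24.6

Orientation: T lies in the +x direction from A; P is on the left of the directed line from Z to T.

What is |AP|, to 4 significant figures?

51.32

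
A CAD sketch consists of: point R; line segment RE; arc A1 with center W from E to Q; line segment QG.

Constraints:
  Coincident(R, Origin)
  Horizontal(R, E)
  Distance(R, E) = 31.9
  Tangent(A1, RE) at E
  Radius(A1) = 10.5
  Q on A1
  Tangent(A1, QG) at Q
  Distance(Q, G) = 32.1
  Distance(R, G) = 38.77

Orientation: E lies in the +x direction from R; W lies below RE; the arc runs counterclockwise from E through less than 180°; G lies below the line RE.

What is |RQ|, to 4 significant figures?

23.09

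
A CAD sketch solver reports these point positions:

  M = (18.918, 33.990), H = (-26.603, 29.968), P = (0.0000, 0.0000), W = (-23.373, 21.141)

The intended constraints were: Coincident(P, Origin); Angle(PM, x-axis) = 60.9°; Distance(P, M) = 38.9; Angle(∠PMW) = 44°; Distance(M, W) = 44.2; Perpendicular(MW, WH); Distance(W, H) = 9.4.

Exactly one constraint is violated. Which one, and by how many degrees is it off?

Perpendicular(MW, WH) — off by 3.20°.

P = (0.00, 0.00) ✓; PM at 60.90° ✓; |PM| = 38.90 ✓; ∠PMW = 44.00° ✓; |MW| = 44.20 ✓; ∠(MW, WH) = 86.80° ✗; |WH| = 9.399 ✓.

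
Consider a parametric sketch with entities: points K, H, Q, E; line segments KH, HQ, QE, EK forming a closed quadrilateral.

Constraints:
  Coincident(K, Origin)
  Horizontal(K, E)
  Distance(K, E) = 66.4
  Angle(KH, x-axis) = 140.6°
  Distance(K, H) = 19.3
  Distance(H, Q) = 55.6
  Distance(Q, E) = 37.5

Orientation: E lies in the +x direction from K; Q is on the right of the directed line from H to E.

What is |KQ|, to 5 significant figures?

36.610

Checks: |HQ| = 55.60 ✓; |QE| = 37.50 ✓.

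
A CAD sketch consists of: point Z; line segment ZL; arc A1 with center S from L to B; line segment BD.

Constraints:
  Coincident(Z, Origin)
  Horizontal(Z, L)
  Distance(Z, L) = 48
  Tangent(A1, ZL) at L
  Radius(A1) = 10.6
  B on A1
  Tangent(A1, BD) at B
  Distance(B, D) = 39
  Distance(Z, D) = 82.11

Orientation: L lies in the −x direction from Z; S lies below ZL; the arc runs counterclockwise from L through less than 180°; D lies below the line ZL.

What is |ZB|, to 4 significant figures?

58.77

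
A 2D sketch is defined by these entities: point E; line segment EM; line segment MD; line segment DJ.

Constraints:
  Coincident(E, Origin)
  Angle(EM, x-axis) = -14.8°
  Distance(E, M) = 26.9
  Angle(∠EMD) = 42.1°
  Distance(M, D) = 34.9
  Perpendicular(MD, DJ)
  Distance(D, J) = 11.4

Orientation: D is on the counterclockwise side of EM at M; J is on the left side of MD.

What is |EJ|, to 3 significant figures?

16.3

E is at the origin; EM runs at -14.8° with length 26.9, so M = 26.9·(cos -14.8°, sin -14.8°) = (26.0, -6.87). ∠EMD = 42.1°, so MD runs at -14.8° + (180° − 42.1°) = 123° from the x-axis; with |MD| = 34.9, D = M + 34.9·(cos 123°, sin 123°) = (6.95, 22.4). The perpendicularity gives DJ at right angles to MD; with |DJ| = 11.4 on the left of MD, J = D + 11.4·(-0.838, -0.546) = (-2.60, 16.1). Then |EJ| = |J − E| = 16.3.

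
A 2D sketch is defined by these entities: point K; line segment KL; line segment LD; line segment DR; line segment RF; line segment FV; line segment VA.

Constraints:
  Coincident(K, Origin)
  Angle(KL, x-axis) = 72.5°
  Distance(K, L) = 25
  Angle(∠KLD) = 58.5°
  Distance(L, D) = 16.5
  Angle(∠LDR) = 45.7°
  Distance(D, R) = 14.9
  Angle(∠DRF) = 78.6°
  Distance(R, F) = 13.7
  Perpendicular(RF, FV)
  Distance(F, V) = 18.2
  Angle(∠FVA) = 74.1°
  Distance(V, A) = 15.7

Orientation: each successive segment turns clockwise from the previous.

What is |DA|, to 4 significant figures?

4.402

K is at the origin; KL runs at 72.5° with length 25.0, so L = (7.518, 23.84). ∠KLD = 58.5° gives LD at -49.00° from the x-axis; with |LD| = 16.5, D = (18.34, 11.39). ∠LDR = 45.7° gives DR at 176.7° from the x-axis; with |DR| = 14.9, R = (3.467, 12.25). ∠DRF = 78.6° gives RF at 75.30° from the x-axis; with |RF| = 13.7, F = (6.944, 25.50). RF ⟂ FV, so FV runs at -14.70°; with |FV| = 18.2, V = (24.55, 20.88). ∠FVA = 74.1° gives VA at -120.6° from the x-axis; with |VA| = 15.7, A = (16.56, 7.367). Then |DA| = |A − D| = 4.402.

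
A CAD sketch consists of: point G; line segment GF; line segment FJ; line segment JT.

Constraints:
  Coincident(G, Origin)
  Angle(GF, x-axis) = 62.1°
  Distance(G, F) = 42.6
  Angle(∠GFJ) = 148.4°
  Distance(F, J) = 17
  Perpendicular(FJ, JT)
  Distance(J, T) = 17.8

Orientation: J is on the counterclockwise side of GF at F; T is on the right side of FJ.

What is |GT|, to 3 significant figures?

66.7

∠GFJ = 148.4°, so FJ runs at 62.1° + (180° − 148.4°) = 93.7° from the x-axis; with |FJ| = 17.0, J = F + 17.0·(cos 93.7°, sin 93.7°) = (18.8, 54.6). FJ ⟂ JT; with |JT| = 17.8 on the right of FJ, T = J + 17.8·(0.998, 0.0645) = (36.6, 55.8). Then |GT| = |T − G| = 66.7.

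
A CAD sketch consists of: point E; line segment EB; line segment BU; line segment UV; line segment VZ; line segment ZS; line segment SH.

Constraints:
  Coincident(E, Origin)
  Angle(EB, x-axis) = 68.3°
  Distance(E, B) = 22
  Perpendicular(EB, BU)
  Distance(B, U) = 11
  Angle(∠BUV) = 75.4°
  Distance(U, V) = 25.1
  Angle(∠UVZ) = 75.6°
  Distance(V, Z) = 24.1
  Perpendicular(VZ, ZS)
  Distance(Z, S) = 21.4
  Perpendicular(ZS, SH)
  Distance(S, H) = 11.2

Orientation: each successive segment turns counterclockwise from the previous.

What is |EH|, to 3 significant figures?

23.0

E is at the origin; EB runs at 68.3° with length 22.0, so B = (8.13, 20.4). EB is perpendicular to BU, so BU runs at 158°; with |BU| = 11.0, U = (-2.09, 24.5). ∠BUV = 75.4° gives UV at -97.1° from the x-axis; with |UV| = 25.1, V = (-5.19, -0.399). ∠UVZ = 75.6° gives VZ at 7.30° from the x-axis; with |VZ| = 24.1, Z = (18.7, 2.66). VZ ⟂ ZS, so ZS runs at 97.3°; with |ZS| = 21.4, S = (16.0, 23.9). ZS is perpendicular to SH, so SH runs at -173°; with |SH| = 11.2, H = (4.89, 22.5). Then |EH| = |H − E| = 23.0.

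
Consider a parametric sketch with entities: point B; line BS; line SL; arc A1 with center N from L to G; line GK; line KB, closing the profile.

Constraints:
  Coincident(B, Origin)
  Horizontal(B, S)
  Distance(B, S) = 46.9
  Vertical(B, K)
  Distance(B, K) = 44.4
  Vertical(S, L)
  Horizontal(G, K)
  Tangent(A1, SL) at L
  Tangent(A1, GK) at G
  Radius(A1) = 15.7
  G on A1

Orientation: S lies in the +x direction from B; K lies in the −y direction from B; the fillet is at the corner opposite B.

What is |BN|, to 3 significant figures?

42.4

B is at the origin; BS is horizontal with |BS| = 46.9 and S on the +x side, so S = (46.9, 0.00). B and K share the same x with |BK| = 44.4 and K on the −y side, so K = (0.00, -44.4). The virtual corner opposite B is at (46.9, -44.4). Tangency of A1 to SL means the radius NL is perpendicular to SL and since A1 is tangent to GK there, NG ⟂ GK, with radius 15.7, so the center N sits 15.7 in from both sides at N = (31.2, -28.7). Then |BN| = |N − B| = 42.4.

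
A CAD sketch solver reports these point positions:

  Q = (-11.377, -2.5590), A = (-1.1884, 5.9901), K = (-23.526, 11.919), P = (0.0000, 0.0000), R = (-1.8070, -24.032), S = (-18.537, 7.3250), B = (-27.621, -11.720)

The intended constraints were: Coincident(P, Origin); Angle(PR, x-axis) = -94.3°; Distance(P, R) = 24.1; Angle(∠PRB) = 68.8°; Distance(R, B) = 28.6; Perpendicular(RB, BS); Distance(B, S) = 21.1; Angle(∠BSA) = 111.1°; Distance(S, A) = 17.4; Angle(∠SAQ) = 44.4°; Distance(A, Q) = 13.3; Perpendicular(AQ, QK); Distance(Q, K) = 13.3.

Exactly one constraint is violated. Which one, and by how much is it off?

Distance(Q, K) = 13.3 — off by 5.60.

P = (0.00, 0.00) ✓; PR at -94.30° ✓; |PR| = 24.10 ✓; ∠PRB = 68.80° ✓; |RB| = 28.60 ✓; ∠(RB, BS) = 90.00° ✓; |BS| = 21.10 ✓; ∠BSA = 111.1° ✓; |SA| = 17.40 ✓; ∠SAQ = 44.40° ✓; |AQ| = 13.30 ✓; ∠(AQ, QK) = 90.00° ✓; |QK| = 18.90 ✗.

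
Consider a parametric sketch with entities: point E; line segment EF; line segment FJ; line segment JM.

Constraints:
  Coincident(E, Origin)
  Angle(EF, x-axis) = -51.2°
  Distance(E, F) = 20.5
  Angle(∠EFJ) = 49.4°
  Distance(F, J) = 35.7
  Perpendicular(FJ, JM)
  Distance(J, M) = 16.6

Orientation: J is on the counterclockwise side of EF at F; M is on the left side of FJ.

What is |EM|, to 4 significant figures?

22.38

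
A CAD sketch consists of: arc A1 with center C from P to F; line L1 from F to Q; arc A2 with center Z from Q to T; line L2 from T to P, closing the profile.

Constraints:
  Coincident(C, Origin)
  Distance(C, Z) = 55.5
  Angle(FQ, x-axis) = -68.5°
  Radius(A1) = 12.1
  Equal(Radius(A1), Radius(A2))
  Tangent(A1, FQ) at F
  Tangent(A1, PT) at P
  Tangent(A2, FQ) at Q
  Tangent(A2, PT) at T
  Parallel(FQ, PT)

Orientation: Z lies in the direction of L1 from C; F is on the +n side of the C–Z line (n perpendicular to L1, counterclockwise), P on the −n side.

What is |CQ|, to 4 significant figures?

56.80

The slot axis is L1's direction at -68.5°, so u = (cos -68.5°, sin -68.5°) = (0.3665, -0.9304) and n = (−sin -68.5°, cos -68.5°) = (0.9304, 0.3665). C is at the origin and Z lies 55.5 along u from C, so Z = 55.5·u = (20.34, -51.64). Tangency of A1 to both parallel lines with radius 12.1 puts F and P at C ± 12.1·n: F = (11.26, 4.435), P = (-11.26, -4.435). Equal radii place Q and T the same way about Z: Q = Z + 12.1·n = (31.60, -47.20), T = Z − 12.1·n = (9.083, -56.07). Then |CQ| = |Q − C| = 56.80.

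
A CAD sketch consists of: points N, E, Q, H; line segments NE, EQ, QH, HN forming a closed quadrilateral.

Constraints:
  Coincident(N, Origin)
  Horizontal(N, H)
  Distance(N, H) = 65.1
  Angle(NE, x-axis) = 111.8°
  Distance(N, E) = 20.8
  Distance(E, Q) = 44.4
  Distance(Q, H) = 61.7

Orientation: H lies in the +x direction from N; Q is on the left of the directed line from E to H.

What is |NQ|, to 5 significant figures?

54.629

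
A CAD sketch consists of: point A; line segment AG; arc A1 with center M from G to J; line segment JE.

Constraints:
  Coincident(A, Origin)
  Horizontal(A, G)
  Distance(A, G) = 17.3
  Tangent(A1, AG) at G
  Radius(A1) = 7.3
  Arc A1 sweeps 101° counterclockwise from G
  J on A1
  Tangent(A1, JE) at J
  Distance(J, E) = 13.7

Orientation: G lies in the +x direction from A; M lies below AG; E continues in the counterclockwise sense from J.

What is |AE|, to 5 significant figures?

25.549

On A1, G sits at bearing 90° from M; a 101° counterclockwise sweep puts J at bearing 191°, so J = M + 7.3·(cos 191°, sin 191°) = (10.134, -8.6929). The tangent condition forces MJ to be normal to JE, so JE runs along (−sin 191°, cos 191°); with |JE| = 13.7, E = (12.748, -22.141). Then |AE| = |E − A| = 25.549.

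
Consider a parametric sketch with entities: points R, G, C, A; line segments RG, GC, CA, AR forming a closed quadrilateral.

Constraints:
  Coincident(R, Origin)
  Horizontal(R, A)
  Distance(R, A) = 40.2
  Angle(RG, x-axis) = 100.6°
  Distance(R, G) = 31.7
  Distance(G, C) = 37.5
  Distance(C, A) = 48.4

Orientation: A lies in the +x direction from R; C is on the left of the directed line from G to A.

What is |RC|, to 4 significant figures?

54.72

Checks: R = (0.00, 0.00) ✓; |GC| = 37.50 ✓; |CA| = 48.40 ✓.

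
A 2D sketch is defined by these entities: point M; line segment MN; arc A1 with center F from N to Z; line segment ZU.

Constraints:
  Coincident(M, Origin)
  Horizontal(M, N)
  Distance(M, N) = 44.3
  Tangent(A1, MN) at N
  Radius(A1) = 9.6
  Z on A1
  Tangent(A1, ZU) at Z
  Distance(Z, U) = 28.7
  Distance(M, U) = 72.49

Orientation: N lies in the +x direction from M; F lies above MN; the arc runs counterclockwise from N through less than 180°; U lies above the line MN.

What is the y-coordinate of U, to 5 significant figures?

31.318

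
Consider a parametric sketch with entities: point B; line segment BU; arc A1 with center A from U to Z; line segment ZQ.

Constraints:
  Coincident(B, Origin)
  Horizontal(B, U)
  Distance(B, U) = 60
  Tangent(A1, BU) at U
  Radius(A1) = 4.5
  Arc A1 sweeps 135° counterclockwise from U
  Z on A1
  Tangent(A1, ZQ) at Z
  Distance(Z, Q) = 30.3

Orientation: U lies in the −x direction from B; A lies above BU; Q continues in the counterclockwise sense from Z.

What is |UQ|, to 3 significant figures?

34.4

On A1, U sits at bearing -90° from A; a 135° counterclockwise sweep puts Z at bearing 45°, so Z = A + 4.5·(cos 45°, sin 45°) = (-56.8, 7.68). A1 meets ZQ tangentially, so AZ is at right angles to ZQ, so ZQ runs along (−sin 45°, cos 45°); with |ZQ| = 30.3, Q = (-78.2, 29.1). Then |UQ| = |Q − U| = 34.4.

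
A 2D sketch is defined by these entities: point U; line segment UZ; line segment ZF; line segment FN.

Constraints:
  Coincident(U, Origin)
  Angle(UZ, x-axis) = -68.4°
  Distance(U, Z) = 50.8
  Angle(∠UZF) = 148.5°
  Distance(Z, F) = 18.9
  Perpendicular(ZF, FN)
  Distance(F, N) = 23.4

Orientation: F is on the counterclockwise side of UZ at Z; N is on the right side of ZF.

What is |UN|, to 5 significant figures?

79.780

∠UZF = 148.5°, so ZF runs at -68.4° + (180° − 148.5°) = -36.900° from the x-axis; with |ZF| = 18.9, F = Z + 18.9·(cos -36.900°, sin -36.900°) = (33.815, -58.581). ZF is perpendicular to FN; with |FN| = 23.4 on the right of ZF, N = F + 23.4·(-0.60042, -0.79968) = (19.765, -77.293). Then |UN| = |N − U| = 79.780.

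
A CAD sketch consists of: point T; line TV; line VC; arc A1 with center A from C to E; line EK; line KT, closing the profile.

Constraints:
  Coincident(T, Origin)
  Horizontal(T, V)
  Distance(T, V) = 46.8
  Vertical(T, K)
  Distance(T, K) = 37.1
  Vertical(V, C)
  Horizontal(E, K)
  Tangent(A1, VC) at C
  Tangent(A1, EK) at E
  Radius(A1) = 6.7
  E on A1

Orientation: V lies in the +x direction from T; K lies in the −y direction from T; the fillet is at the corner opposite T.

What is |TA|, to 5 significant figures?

50.321

T is at the origin; TV is horizontal with |TV| = 46.8 and V on the +x side, so V = (46.800, 0.0000). TK is vertical with |TK| = 37.1 and K on the −y side, so K = (0.0000, -37.100). The virtual corner opposite T is at (46.800, -37.100). Tangency of A1 to VC means the radius AC is perpendicular to VC and since A1 is tangent to EK there, AE ⟂ EK, with radius 6.7, so the center A sits 6.7 in from both sides at A = (40.100, -30.400). Then |TA| = |A − T| = 50.321.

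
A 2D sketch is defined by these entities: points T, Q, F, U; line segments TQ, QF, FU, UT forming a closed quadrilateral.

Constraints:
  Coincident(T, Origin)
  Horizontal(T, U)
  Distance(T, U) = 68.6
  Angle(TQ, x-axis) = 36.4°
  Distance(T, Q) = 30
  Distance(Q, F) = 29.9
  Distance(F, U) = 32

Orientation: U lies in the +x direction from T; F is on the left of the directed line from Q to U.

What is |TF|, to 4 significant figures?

59.22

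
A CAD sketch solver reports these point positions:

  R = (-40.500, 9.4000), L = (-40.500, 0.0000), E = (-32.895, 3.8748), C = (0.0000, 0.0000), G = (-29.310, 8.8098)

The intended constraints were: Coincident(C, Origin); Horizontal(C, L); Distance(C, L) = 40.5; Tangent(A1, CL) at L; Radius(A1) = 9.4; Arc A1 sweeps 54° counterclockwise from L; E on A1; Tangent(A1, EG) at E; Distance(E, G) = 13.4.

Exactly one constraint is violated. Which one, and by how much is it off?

Distance(E, G) = 13.4 — off by 7.30.

C = (0.00, 0.00) ✓; C.y = 0.00, L.y = 0.00 ✓; |CL| = 40.50 ✓; ∠(RL, LC) = 90.00° ✓; |RL| = 9.400 ✓; bearing(R→E) − bearing(R→L) = 54.00° ✓; |RE| = 9.400 ✓; ∠(RE, EG) = 90.00° ✓; |EG| = 6.100 ✗.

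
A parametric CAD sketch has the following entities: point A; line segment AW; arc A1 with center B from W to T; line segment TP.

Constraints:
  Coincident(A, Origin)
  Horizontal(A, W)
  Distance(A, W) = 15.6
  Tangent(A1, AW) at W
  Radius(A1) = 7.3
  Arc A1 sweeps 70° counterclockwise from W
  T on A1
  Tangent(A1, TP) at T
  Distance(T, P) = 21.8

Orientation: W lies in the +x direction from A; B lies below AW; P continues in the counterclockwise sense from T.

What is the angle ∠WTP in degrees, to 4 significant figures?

145.0°

A is at the origin; A and W share the same y with |AW| = 15.6 and W on the +x side, so W = (15.60, 0.000). A1 meets AW tangentially, so BW is at right angles to AW, so B = W + (0, -7.3) = (15.60, -7.300). On A1, W sits at bearing 90° from B; a 70° counterclockwise sweep puts T at bearing 160°, so T = B + 7.3·(cos 160°, sin 160°) = (8.740, -4.803). The tangent condition forces BT to be normal to TP, so TP runs along (−sin 160°, cos 160°); with |TP| = 21.8, P = (1.284, -25.29). Then cos ∠WTP = TW·TP / (|TW||TP|), giving 145.0°.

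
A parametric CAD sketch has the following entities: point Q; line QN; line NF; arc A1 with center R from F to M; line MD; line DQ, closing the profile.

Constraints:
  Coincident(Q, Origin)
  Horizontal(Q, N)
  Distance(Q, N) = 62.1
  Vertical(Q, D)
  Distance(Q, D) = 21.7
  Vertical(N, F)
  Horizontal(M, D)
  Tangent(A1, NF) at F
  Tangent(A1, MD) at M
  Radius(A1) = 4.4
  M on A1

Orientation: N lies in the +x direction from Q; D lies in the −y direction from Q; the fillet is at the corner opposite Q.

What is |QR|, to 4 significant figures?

60.24

QD is vertical with |QD| = 21.7 and D on the −y side, so D = (0.000, -21.70). The virtual corner opposite Q is at (62.10, -21.70). Since A1 is tangent to NF there, RF ⟂ NF and tangency of A1 to MD means the radius RM is perpendicular to MD, with radius 4.4, so the center R sits 4.4 in from both sides at R = (57.70, -17.30). Then |QR| = |R − Q| = 60.24.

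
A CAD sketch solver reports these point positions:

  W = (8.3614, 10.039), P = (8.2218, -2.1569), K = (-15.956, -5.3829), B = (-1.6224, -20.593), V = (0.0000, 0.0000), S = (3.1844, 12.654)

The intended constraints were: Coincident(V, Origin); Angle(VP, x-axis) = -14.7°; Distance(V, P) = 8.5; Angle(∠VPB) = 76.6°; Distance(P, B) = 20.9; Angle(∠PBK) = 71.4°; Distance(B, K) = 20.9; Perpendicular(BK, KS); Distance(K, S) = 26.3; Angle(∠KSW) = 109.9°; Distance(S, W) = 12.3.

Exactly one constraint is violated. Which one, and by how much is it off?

Distance(S, W) = 12.3 — off by 6.50.

V = (0.00, 0.00) ✓; VP at -14.70° ✓; |VP| = 8.500 ✓; ∠VPB = 76.60° ✓; |PB| = 20.90 ✓; ∠PBK = 71.40° ✓; |BK| = 20.90 ✓; ∠(BK, KS) = 90.00° ✓; |KS| = 26.30 ✓; ∠KSW = 109.9° ✓; |SW| = 5.800 ✗.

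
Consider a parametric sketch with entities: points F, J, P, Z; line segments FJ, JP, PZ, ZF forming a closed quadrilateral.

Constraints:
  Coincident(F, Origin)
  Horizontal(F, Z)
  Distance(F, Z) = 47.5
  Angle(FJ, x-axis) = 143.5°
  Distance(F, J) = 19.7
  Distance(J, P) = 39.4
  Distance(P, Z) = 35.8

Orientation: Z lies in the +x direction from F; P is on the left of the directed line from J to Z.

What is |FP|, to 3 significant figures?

32.6

Checks: |JP| = 39.40 ✓; |PZ| = 35.80 ✓.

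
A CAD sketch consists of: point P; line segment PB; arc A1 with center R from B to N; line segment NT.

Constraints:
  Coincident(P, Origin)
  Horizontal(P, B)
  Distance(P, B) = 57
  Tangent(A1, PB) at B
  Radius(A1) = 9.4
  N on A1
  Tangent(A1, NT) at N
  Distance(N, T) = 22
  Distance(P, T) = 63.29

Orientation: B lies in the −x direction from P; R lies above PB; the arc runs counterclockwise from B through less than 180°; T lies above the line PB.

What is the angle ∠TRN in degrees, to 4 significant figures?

66.86°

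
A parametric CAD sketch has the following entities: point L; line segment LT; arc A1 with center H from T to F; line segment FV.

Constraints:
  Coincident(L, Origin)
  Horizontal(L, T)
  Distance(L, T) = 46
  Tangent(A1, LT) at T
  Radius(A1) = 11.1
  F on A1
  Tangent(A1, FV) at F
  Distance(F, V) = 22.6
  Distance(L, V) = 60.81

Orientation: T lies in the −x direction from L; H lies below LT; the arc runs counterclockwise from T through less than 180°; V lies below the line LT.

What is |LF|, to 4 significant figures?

58.37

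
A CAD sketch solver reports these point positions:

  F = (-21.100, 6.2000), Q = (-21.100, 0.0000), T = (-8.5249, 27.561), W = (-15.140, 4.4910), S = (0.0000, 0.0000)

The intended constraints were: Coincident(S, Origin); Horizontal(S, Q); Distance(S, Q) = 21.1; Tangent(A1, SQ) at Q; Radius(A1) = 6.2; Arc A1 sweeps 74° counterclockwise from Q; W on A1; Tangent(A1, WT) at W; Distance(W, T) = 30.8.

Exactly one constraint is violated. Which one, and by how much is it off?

Distance(W, T) = 30.8 — off by 6.80.

S = (0.00, 0.00) ✓; S.y = 0.00, Q.y = 0.00 ✓; |SQ| = 21.10 ✓; ∠(FQ, QS) = 90.00° ✓; |FQ| = 6.200 ✓; bearing(F→W) − bearing(F→Q) = 74.00° ✓; |FW| = 6.200 ✓; ∠(FW, WT) = 90.00° ✓; |WT| = 24.00 ✗.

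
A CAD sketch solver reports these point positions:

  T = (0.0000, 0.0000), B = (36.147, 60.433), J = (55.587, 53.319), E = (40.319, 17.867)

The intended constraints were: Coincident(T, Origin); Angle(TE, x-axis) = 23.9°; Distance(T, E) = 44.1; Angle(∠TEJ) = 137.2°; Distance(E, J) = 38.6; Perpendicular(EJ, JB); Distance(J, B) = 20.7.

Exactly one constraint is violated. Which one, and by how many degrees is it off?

Perpendicular(EJ, JB) — off by 3.20°.

T = (0.00, 0.00) ✓; TE at 23.90° ✓; |TE| = 44.10 ✓; ∠TEJ = 137.2° ✓; |EJ| = 38.60 ✓; ∠(EJ, JB) = 93.20° ✗; |JB| = 20.70 ✓.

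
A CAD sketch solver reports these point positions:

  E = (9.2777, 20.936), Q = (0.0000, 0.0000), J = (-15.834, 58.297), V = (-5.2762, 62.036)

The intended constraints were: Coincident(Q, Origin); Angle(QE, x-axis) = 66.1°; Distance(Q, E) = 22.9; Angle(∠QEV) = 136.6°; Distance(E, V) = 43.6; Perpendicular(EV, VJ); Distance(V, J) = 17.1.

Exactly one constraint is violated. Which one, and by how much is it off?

Distance(V, J) = 17.1 — off by 5.90.

Q = (0.00, 0.00) ✓; QE at 66.10° ✓; |QE| = 22.90 ✓; ∠QEV = 136.6° ✓; |EV| = 43.60 ✓; ∠(EV, VJ) = 90.00° ✓; |VJ| = 11.20 ✗.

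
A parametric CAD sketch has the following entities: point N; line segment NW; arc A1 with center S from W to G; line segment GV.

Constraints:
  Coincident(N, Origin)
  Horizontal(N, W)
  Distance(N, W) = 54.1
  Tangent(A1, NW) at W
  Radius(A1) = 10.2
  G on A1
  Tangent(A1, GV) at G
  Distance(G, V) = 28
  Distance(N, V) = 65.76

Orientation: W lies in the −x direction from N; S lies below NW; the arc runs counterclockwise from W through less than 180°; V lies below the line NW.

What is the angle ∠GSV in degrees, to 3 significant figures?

70.0°

N is at the origin; N and W share the same y with |NW| = 54.1 and W on the −x side, so W = (-54.1, 0.00). Since A1 is tangent to NW there, SW ⟂ NW, so S = W + (0, -10.2) = (-54.1, -10.2). Since SG ⟂ GV (tangency), |SV| = √(10.2² + 28.0²) = 29.8 regardless of where G sits on A1. So V lies on both circle(N, 65.76) and circle(S, 29.8); the below-NW intersection is V = (-52.2, -39.9). G is the foot of the tangent from V: G = (-63.4, -14.3).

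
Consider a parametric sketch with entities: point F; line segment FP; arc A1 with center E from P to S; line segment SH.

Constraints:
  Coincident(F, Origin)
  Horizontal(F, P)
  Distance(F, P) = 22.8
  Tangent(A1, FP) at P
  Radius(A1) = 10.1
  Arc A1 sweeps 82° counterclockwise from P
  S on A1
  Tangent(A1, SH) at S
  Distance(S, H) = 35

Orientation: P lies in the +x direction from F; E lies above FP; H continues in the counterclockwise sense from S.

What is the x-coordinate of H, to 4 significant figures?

37.67

F is at the origin; F and P share the same y with |FP| = 22.8 and P on the +x side, so P = (22.80, 0.000). A1 meets FP tangentially, so EP is at right angles to FP, so E = P + (0, 10.1) = (22.80, 10.10). On A1, P sits at bearing -90° from E; an 82° counterclockwise sweep puts S at bearing -8°, so S = E + 10.1·(cos -8°, sin -8°) = (32.80, 8.694). Tangency of A1 to SH means the radius ES is perpendicular to SH, so SH runs along (−sin -8°, cos -8°); with |SH| = 35.0, H = (37.67, 43.35). So H.x = 37.67.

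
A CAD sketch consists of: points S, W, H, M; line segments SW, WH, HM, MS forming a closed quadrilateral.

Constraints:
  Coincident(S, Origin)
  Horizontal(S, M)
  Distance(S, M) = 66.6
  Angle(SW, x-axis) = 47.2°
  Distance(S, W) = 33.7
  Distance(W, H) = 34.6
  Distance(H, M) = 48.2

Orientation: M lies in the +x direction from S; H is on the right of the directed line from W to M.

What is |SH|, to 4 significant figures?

21.67

Checks: S.y = 0.00, M.y = 0.00 ✓; |WH| = 34.60 ✓; |HM| = 48.20 ✓.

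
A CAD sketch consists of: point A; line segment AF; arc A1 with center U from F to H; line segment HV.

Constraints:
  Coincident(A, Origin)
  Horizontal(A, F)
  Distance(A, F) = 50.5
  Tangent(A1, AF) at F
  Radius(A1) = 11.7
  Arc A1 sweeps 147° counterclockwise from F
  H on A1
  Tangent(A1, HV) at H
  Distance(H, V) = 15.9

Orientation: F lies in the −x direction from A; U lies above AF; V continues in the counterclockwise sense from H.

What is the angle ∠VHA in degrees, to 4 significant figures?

173.0°

A is at the origin; A and F share the same y with |AF| = 50.5 and F on the −x side, so F = (-50.50, 0.000). A1 meets AF tangentially, so UF is at right angles to AF, so U = F + (0, 11.7) = (-50.50, 11.70). On A1, F sits at bearing -90° from U; a 147° counterclockwise sweep puts H at bearing 57°, so H = U + 11.7·(cos 57°, sin 57°) = (-44.13, 21.51). Since A1 is tangent to HV there, UH ⟂ HV, so HV runs along (−sin 57°, cos 57°); with |HV| = 15.9, V = (-57.46, 30.17). Then cos ∠VHA = HV·HA / (|HV||HA|), giving 173.0°.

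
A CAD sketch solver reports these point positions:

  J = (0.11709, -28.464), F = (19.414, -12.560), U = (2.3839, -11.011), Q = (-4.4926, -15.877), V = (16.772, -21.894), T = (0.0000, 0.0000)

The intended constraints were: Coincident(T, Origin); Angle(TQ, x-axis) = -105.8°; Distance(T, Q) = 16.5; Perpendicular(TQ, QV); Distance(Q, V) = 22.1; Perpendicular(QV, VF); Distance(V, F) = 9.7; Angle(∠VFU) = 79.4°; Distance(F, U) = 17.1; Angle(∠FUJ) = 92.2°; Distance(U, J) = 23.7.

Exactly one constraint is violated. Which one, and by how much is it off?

Distance(U, J) = 23.7 — off by 6.10.

T = (0.00, 0.00) ✓; TQ at -105.8° ✓; |TQ| = 16.50 ✓; ∠(TQ, QV) = 90.00° ✓; |QV| = 22.10 ✓; ∠(QV, VF) = 90.00° ✓; |VF| = 9.701 ✓; ∠VFU = 79.39° ✓; |FU| = 17.10 ✓; ∠FUJ = 92.20° ✓; |UJ| = 17.60 ✗.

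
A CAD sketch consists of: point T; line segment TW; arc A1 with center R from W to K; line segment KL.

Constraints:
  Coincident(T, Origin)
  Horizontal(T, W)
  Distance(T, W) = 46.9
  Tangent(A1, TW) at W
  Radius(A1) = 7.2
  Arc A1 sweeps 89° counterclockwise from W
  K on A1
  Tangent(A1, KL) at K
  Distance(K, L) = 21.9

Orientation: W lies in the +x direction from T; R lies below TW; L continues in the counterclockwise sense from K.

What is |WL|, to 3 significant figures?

29.9

T is at the origin; TW is horizontal with |TW| = 46.9 and W on the +x side, so W = (46.9, 0.00). Tangency of A1 to TW means the radius RW is perpendicular to TW, so R = W + (0, -7.2) = (46.9, -7.20). On A1, W sits at bearing 90° from R; an 89° counterclockwise sweep puts K at bearing 179°, so K = R + 7.2·(cos 179°, sin 179°) = (39.7, -7.07). Since A1 is tangent to KL there, RK ⟂ KL, so KL runs along (−sin 179°, cos 179°); with |KL| = 21.9, L = (39.3, -29.0). Then |WL| = |L − W| = 29.9.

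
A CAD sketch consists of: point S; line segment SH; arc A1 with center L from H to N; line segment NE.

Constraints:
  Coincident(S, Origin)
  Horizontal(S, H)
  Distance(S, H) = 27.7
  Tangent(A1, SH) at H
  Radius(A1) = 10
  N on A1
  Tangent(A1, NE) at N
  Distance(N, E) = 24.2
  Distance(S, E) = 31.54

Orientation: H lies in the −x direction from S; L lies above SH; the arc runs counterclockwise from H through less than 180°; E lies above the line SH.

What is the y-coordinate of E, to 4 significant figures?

29.74

Checks: |LN| = 10.00 ✓; ∠(LN, NE) = 90.00° ✓; |NE| = 24.20 ✓; |SE| = 31.54 ✓.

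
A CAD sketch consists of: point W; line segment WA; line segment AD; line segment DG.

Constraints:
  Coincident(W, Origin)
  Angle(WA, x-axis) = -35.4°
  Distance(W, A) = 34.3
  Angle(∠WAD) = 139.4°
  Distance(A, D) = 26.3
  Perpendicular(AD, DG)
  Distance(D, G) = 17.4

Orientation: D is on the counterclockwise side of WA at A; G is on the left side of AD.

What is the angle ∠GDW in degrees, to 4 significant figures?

66.90°

W is at the origin; WA runs at -35.4° with length 34.3, so A = 34.3·(cos -35.4°, sin -35.4°) = (27.96, -19.87). ∠WAD = 139.4°, so AD runs at -35.4° + (180° − 139.4°) = 5.200° from the x-axis; with |AD| = 26.3, D = A + 26.3·(cos 5.200°, sin 5.200°) = (54.15, -17.49). AD ⟂ DG; with |DG| = 17.4 on the left of AD, G = D + 17.4·(-0.09063, 0.9959) = (52.57, -0.1573). Then cos ∠GDW = DG·DW / (|DG||DW|), giving 66.90°.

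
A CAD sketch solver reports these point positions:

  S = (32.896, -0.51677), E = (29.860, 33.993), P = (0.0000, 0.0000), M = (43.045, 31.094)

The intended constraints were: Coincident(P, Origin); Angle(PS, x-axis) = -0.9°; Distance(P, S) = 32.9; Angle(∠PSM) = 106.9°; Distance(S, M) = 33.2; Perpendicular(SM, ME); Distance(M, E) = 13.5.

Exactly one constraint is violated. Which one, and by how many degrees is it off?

Perpendicular(SM, ME) — off by 5.40°.

P = (0.00, 0.00) ✓; PS at -0.9000° ✓; |PS| = 32.90 ✓; ∠PSM = 106.9° ✓; |SM| = 33.20 ✓; ∠(SM, ME) = 95.40° ✗; |ME| = 13.50 ✓.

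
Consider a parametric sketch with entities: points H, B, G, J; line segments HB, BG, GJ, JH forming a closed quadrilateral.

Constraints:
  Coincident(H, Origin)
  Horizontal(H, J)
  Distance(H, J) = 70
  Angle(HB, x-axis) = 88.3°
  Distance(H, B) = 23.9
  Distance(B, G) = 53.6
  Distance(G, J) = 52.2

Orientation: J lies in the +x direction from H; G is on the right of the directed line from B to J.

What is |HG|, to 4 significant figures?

34.17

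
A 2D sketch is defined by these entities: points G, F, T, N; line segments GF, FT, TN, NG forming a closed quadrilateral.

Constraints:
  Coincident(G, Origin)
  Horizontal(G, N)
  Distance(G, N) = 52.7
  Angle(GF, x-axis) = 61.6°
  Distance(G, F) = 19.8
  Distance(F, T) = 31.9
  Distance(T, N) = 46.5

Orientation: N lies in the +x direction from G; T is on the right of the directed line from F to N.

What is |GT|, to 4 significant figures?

16.79

Checks: |FT| = 31.90 ✓; |TN| = 46.50 ✓.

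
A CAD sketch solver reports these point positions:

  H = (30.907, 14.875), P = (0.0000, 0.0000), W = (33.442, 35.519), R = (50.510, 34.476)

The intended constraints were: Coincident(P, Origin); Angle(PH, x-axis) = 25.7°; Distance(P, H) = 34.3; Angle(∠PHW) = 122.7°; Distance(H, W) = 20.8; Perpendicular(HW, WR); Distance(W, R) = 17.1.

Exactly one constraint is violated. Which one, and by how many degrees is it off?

Perpendicular(HW, WR) — off by 3.50°.

P = (0.00, 0.00) ✓; PH at 25.70° ✓; |PH| = 34.30 ✓; ∠PHW = 122.7° ✓; |HW| = 20.80 ✓; ∠(HW, WR) = 86.50° ✗; |WR| = 17.10 ✓.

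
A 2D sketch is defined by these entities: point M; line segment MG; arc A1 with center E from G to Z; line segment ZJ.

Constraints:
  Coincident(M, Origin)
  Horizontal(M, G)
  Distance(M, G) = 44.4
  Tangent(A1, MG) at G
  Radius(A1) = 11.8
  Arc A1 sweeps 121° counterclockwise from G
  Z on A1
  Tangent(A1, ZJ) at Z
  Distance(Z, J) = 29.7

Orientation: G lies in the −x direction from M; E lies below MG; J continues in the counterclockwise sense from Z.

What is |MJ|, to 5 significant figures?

58.447

M is at the origin; M and G share the same y with |MG| = 44.4 and G on the −x side, so G = (-44.400, 0.0000). Tangency of A1 to MG means the radius EG is perpendicular to MG, so E = G + (0, -11.8) = (-44.400, -11.800). On A1, G sits at bearing 90° from E; a 121° counterclockwise sweep puts Z at bearing 211°, so Z = E + 11.8·(cos 211°, sin 211°) = (-54.515, -17.877). The tangent condition forces EZ to be normal to ZJ, so ZJ runs along (−sin 211°, cos 211°); with |ZJ| = 29.7, J = (-39.218, -43.335). Then |MJ| = |J − M| = 58.447.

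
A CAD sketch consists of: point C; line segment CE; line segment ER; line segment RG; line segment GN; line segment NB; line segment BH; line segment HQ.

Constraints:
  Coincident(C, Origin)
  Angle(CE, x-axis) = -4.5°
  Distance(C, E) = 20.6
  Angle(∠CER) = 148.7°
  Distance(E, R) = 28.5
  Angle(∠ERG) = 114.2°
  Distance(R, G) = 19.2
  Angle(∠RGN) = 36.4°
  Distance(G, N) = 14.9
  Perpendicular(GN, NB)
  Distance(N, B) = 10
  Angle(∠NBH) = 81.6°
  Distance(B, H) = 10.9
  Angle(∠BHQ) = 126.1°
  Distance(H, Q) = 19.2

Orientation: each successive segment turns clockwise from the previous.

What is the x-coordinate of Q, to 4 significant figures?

34.01

C is at the origin; CE runs at -4.5° with length 20.6, so E = (20.54, -1.616). ∠CER = 148.7° gives ER at -35.80° from the x-axis; with |ER| = 28.5, R = (43.65, -18.29). ∠ERG = 114.2° gives RG at -101.6° from the x-axis; with |RG| = 19.2, G = (39.79, -37.10). ∠RGN = 36.4° gives GN at 114.8° from the x-axis; with |GN| = 14.9, N = (33.54, -23.57). GN ⟂ NB, so NB runs at 24.80°; with |NB| = 10.0, B = (42.62, -19.37). ∠NBH = 81.6° gives BH at -73.60° from the x-axis; with |BH| = 10.9, H = (45.70, -29.83). ∠BHQ = 126.1° gives HQ at -127.5° from the x-axis; with |HQ| = 19.2, Q = (34.01, -45.06). So Q.x = 34.01.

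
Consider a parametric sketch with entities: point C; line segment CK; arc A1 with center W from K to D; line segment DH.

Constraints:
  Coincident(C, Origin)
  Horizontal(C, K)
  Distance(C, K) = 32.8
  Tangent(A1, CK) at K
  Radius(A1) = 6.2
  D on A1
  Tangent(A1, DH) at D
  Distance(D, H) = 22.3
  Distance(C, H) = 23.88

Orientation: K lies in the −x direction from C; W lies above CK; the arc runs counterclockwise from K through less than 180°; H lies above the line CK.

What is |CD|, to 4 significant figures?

28.11

Checks: C.y = 0.00, K.y = 0.00 ✓; |CK| = 32.80 ✓; |WD| = 6.200 ✓; ∠(WD, DH) = 90.00° ✓; |DH| = 22.30 ✓; |CH| = 23.88 ✓.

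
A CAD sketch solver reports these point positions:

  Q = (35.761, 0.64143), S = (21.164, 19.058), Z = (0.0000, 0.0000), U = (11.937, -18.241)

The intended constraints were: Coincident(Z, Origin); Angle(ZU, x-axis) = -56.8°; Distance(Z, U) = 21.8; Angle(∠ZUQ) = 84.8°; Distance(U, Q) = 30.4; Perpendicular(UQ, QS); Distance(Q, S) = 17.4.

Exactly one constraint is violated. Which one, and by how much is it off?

Distance(Q, S) = 17.4 — off by 6.10.

Z = (0.00, 0.00) ✓; ZU at -56.80° ✓; |ZU| = 21.80 ✓; ∠ZUQ = 84.80° ✓; |UQ| = 30.40 ✓; ∠(UQ, QS) = 90.00° ✓; |QS| = 23.50 ✗.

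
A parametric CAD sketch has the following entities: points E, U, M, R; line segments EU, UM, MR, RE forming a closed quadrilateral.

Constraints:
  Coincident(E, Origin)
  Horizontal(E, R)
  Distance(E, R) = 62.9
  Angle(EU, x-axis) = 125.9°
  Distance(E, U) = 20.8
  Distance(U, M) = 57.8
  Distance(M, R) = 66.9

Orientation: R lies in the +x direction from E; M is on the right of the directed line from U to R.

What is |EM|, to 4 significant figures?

38.24

Checks: |UM| = 57.80 ✓; |MR| = 66.90 ✓.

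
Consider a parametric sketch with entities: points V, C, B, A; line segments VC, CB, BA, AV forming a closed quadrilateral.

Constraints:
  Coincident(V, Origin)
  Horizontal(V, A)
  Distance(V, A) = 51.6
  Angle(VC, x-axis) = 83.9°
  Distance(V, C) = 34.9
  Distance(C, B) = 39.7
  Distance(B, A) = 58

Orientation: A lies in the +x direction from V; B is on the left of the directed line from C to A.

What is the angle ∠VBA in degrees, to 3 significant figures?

47.9°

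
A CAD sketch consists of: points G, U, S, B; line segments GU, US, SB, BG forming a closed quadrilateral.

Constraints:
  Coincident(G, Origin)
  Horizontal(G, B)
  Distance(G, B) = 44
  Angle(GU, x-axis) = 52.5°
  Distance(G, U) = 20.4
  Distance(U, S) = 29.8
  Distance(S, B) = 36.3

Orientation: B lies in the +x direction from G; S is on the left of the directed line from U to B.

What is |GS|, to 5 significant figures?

49.901

Checks: |US| = 29.80 ✓; |SB| = 36.30 ✓.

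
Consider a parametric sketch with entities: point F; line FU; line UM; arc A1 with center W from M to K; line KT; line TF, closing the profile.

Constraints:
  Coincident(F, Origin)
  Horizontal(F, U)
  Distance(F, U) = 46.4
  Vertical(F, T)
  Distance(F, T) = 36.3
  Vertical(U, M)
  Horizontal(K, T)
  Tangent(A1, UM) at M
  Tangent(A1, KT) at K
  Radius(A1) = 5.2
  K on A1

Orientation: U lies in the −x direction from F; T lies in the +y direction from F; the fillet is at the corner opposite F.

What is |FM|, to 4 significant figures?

55.86

F is at the origin; FU is horizontal with |FU| = 46.4 and U on the −x side, so U = (-46.40, 0.000). F and T share the same x with |FT| = 36.3 and T on the +y side, so T = (0.000, 36.30). The virtual corner opposite F is at (-46.40, 36.30). The tangent condition forces WM to be normal to UM and since A1 is tangent to KT there, WK ⟂ KT, with radius 5.2, so the center W sits 5.2 in from both sides at W = (-41.20, 31.10). That places the tangent points at M = (-46.40, 31.10) on UM and K = (-41.20, 36.30) on KT. Then |FM| = |M − F| = 55.86.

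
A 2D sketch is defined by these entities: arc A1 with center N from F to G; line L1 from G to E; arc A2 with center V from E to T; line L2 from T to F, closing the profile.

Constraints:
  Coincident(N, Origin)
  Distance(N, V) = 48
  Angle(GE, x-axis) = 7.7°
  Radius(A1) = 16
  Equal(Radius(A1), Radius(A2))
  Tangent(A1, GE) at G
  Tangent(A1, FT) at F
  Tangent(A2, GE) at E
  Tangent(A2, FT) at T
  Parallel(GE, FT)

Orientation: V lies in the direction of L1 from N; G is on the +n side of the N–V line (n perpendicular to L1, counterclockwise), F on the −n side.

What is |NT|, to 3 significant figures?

50.6

The slot axis is L1's direction at 7.7°, so u = (cos 7.7°, sin 7.7°) = (0.991, 0.134) and n = (−sin 7.7°, cos 7.7°) = (-0.134, 0.991). N is at the origin and V lies 48.0 along u from N, so V = 48.0·u = (47.6, 6.43). Tangency of A1 to both parallel lines with radius 16.0 puts G and F at N ± 16.0·n: G = (-2.14, 15.9), F = (2.14, -15.9). Equal radii place E and T the same way about V: E = V + 16.0·n = (45.4, 22.3), T = V − 16.0·n = (49.7, -9.42). Then |NT| = |T − N| = 50.6.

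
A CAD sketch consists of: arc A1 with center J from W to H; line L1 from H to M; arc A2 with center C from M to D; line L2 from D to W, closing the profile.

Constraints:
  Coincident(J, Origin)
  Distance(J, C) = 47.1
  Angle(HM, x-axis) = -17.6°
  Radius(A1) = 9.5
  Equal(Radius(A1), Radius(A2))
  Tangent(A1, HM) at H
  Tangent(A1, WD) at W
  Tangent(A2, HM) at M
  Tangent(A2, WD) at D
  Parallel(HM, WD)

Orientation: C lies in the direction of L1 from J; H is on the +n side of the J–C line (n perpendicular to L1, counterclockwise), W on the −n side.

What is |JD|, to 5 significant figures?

48.049

The slot axis is L1's direction at -17.6°, so u = (cos -17.6°, sin -17.6°) = (0.95319, -0.30237) and n = (−sin -17.6°, cos -17.6°) = (0.30237, 0.95319). J is at the origin and C lies 47.1 along u from J, so C = 47.1·u = (44.895, -14.242). Tangency of A1 to both parallel lines with radius 9.5 puts H and W at J ± 9.5·n: H = (2.8725, 9.0553), W = (-2.8725, -9.0553). Equal radii place M and D the same way about C: M = C + 9.5·n = (47.768, -5.1863), D = C − 9.5·n = (42.023, -23.297). Then |JD| = |D − J| = 48.049.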